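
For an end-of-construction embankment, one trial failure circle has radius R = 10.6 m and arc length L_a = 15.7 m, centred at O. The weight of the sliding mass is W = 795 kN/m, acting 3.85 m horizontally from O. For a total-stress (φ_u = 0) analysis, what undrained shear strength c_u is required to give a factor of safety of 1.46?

FS = c_u·L_a·R / (W·d), so c_u = FS·W·d / (L_a·R).
c_u = 1.46·795·3.85 / (15.70·10.6) = 4468.7 / 166.42 = 26.85 kPa

c_u = 26.9 kPa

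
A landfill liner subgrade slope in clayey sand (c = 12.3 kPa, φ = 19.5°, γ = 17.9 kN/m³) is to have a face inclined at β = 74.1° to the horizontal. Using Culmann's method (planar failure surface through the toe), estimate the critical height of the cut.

Culmann's analysis gives the critical failure plane at α_cr = (β + φ)/2 = (74.1 + 19.5)/2 = 46.8°, and the critical height
H_c = (4c/γ) · sinβ cosφ / [1 − cos(β − φ)]
    = (4·12.3/17.9) · sin74.1°·cos19.5° / [1 − cos(54.6°)]
    = 2.749 · 0.9617·0.9426 / [1 − 0.5793]
    = 2.749 · 0.9066 / 0.4207
    = 5.92 m

H_c = 5.92 m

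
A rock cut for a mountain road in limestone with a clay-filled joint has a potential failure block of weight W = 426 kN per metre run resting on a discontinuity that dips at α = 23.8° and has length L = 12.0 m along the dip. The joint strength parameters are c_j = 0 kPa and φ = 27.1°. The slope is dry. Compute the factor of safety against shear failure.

FS = 1.16

Resolving the block weight along and normal to the plane and applying the Mohr–Coulomb strength on the joint:
N' = W cosα = 426·cos23.8° = 389.8 kN/m
Driving force T = W sinα = 426·sin23.8° = 171.9 kN/m
Resisting force R = c_j·L + N'·tanφ = 0·12.0 + 389.8·tan27.1° = 0.0 + 199.5 = 199.5 kN/m
FS = R / T = 199.5 / 171.9 = 1.160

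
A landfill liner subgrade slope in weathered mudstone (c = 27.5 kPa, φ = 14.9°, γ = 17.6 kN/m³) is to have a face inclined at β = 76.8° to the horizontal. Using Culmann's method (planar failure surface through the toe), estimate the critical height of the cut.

H_c = 11.12 m

Culmann's analysis gives the critical failure plane at α_cr = (β + φ)/2 = (76.8 + 14.9)/2 = 45.9°, and the critical height
H_c = (4c/γ) · sinβ cosφ / [1 − cos(β − φ)]
    = (4·27.5/17.6) · sin76.8°·cos14.9° / [1 − cos(61.9°)]
    = 6.250 · 0.9736·0.9664 / [1 − 0.4710]
    = 6.250 · 0.9408 / 0.5290
    = 11.12 m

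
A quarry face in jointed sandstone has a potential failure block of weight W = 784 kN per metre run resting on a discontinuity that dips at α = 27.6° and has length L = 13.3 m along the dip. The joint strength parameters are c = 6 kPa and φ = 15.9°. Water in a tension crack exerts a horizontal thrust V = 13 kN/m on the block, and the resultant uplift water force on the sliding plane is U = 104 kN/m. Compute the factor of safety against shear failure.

Resolving the block weight along and normal to the plane and applying the Mohr–Coulomb strength on the joint:
N' = W cosα − U − V sinα = 784·cos27.6° − 104 − 13·sin27.6° = 584.8 kN/m
Driving force T = W sinα + V cosα = 784·sin27.6° + 13·cos27.6° = 374.7 kN/m
Resisting force R = c·L + N'·tanφ = 6·13.3 + 584.8·tan15.9° = 79.8 + 166.6 = 246.4 kN/m
FS = R / T = 246.4 / 374.7 = 0.657

FS = 0.66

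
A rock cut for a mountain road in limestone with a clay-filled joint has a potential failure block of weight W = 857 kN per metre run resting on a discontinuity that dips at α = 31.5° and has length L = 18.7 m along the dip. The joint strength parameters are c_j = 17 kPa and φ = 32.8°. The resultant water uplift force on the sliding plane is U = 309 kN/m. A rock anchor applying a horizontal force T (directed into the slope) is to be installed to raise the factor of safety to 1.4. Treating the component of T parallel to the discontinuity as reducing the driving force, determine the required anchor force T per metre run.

T = 24 kN/m

Resolving forces along and normal to the sliding plane, with the horizontal anchor force T adding T·sinα to the effective normal force and T·cosα acting up the plane against the driving force:
FS = [c_jL + (W cosα − U + T sinα) tanφ] / [W sinα − T cosα]
Without the anchor: N' = 421.7 kN/m, driving T_d = 447.8 kN/m, resisting R = 17·18.7 + 421.7·tan32.8° = 589.7 kN/m, FS = 1.32.
Setting FS = 1.4 and solving for T:
1.4·(447.8 − T cos31.5°) = 589.7 + T sin31.5°·tan32.8°
T·(sin31.5°·tan32.8° + 1.4·cos31.5°) = 1.4·447.8 − 589.7
T·(0.5225·0.6445 + 1.4·0.8526) = 626.9 − 589.7 = 37.2
T·1.5304 = 37.2
T = 24.3 kN/m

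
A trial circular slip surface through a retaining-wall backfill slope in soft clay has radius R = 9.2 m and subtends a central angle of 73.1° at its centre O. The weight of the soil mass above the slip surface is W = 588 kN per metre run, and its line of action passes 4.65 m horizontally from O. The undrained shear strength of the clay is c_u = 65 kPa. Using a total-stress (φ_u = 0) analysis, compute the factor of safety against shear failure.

Taking moments about the centre O, the resisting moment is provided by the undrained shear strength acting along the arc:
Arc length L_a = R·θ = 9.2·(73.1°·π/180) = 9.2·1.2758 = 11.74 m
M_R = c_u·L_a·R = 65·11.74·9.2 = 7019.1 kN·m/m
M_D = W·d = 588·4.65 = 2734.2 kN·m/m
FS = M_R / M_D = 7019.1 / 2734.2 = 2.567

FS = 2.57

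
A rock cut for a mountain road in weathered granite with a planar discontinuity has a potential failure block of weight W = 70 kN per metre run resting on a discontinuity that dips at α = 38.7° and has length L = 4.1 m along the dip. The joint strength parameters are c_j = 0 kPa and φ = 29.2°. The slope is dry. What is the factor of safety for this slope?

FS = 0.70

Resolving the block weight along and normal to the plane and applying the Mohr–Coulomb strength on the joint:
N' = W cosα = 70·cos38.7° = 54.6 kN/m
Driving force T = W sinα = 70·sin38.7° = 43.8 kN/m
Resisting force R = c_j·L + N'·tanφ = 0·4.1 + 54.6·tan29.2° = 0.0 + 30.5 = 30.5 kN/m
FS = R / T = 30.5 / 43.8 = 0.698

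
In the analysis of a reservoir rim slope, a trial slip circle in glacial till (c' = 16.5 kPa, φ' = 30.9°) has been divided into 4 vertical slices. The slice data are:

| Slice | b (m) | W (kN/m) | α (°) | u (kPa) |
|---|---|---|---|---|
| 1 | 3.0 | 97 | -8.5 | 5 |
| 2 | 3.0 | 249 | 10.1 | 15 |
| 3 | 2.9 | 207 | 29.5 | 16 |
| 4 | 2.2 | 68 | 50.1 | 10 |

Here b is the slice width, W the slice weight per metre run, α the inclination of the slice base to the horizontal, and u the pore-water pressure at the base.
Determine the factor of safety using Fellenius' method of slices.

Ordinary method of slices: FS = Σ[c'·Δl_i + (W_i cosα_i − u_i·Δl_i)·tanφ'] / Σ W_i sinα_i, with Δl_i = b_i / cosα_i.
Slice 1: Δl = 3.0/cos(-8.5°) = 3.033 m; N'_1 = 97·cos(-8.5°) − 5·3.033 = 80.8; c'Δl = 50.05; W sinα = -14.3
Slice 2: Δl = 3.0/cos10.1° = 3.047 m; N'_2 = 249·cos10.1° − 15·3.047 = 199.4; c'Δl = 50.28; W sinα = 43.7
Slice 3: Δl = 2.9/cos29.5° = 3.332 m; N'_3 = 207·cos29.5° − 16·3.332 = 126.9; c'Δl = 54.98; W sinα = 101.9
Slice 4: Δl = 2.2/cos50.1° = 3.430 m; N'_4 = 68·cos50.1° − 10·3.430 = 9.3; c'Δl = 56.59; W sinα = 52.2
Σc'Δl = 211.9 kN/m; ΣN' = 416.4 kN/m; ΣW sinα = 183.4 kN/m
Resisting = 211.9 + 416.4·tan30.9° = 211.9 + 249.2 = 461.1 kN/m
FS = 461.1 / 183.4 = 2.514

FS = 2.51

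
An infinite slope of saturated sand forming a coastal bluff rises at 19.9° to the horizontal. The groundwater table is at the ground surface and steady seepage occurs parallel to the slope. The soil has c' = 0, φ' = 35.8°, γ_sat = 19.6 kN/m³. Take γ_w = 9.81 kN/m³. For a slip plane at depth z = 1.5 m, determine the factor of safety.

FS = 1.00

With seepage parallel to the slope and the water table at the surface, the effective normal stress on the slip plane uses the buoyant unit weight γ' = γ_sat − γ_w while the driving shear stress uses γ_sat:
FS = [c' + γ' z cos²β tanφ'] / [γ_sat z sinβ cosβ]
(For c' = 0 this reduces to FS = (γ'/γ_sat)·tanφ'/tanβ.)
γ' = 19.6 − 9.81 = 9.79 kN/m³
Numerator = 0.0 + 9.79·1.5·cos²19.9°·tan35.8° = 0.0 + 9.79·1.5·0.8841·0.7212 = 9.364 kPa
Denominator = 19.6·1.5·sin19.9°·cos19.9° = 19.6·1.5·0.3404·0.9403 = 9.410 kPa
FS = 9.364 / 9.410 = 0.995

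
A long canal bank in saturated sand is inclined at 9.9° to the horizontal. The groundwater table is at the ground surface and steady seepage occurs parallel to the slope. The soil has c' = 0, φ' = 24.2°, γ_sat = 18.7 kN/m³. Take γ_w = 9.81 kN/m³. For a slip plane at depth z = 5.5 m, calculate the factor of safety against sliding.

FS = 1.22

With seepage parallel to the slope and the water table at the surface, the effective normal stress on the slip plane uses the buoyant unit weight γ' = γ_sat − γ_w while the driving shear stress uses γ_sat:
FS = [c' + γ' z cos²β tanφ'] / [γ_sat z sinβ cosβ]
(For c' = 0 this reduces to FS = (γ'/γ_sat)·tanφ'/tanβ.)
γ' = 18.7 − 9.81 = 8.89 kN/m³
Numerator = 0.0 + 8.89·5.5·cos²9.9°·tan24.2° = 0.0 + 8.89·5.5·0.9704·0.4494 = 21.325 kPa
Denominator = 18.7·5.5·sin9.9°·cos9.9° = 18.7·5.5·0.1719·0.9851 = 17.420 kPa
FS = 21.325 / 17.420 = 1.224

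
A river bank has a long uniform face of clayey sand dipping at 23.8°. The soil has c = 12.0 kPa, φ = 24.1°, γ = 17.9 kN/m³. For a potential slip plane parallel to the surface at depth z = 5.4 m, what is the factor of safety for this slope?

For an infinite slope with a slip plane parallel to the surface (no pore pressure): FS = [c + γz cos²β tanφ] / [γz sinβ cosβ].
γz = 17.9·5.4 = 96.66 kN/m²
Numerator = 12.0 + 96.66·cos²23.8°·tan24.1° = 12.0 + 96.66·0.8372·0.4473 = 48.197 kPa
Denominator = 96.66·sin23.8°·cos23.8° = 96.66·0.4035·0.9150 = 35.690 kPa
FS = 48.197 / 35.690 = 1.350

FS = 1.35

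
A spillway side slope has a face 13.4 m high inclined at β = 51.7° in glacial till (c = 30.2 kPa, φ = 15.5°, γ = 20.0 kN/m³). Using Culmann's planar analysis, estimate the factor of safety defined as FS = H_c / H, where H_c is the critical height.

H_c = (4c/γ) · sinβ cosφ / [1 − cos(β − φ)]
    = (4·30.2/20.0) · sin51.7°·cos15.5° / [1 − cos36.2°]
    = 6.040 · 0.7562 / 0.1930 = 23.66 m
FS = H_c / H = 23.66 / 13.4 = 1.766

FS = 1.77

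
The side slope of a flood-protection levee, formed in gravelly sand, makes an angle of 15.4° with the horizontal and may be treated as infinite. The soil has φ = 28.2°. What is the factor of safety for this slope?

FS = 1.95

For a dry cohesionless infinite slope the factor of safety is FS = tanφ / tanβ.
FS = tan28.2° / tan15.4° = 0.5362 / 0.2754 = 1.947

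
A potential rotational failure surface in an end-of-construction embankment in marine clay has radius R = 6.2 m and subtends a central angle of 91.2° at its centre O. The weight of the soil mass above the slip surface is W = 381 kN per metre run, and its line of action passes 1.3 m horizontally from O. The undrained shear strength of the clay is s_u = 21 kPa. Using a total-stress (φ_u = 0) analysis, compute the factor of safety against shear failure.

FS = 2.59

Taking moments about the centre O, the resisting moment is provided by the undrained shear strength acting along the arc:
Arc length L_a = R·θ = 6.2·(91.2°·π/180) = 6.2·1.5917 = 9.87 m
M_R = s_u·L_a·R = 21·9.87·6.2 = 1284.9 kN·m/m
M_D = W·d = 381·1.3 = 495.3 kN·m/m
FS = M_R / M_D = 1284.9 / 495.3 = 2.594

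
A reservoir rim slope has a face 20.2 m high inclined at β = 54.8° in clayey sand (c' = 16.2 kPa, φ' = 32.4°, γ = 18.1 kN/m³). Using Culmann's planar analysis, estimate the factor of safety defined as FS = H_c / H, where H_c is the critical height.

H_c = (4c'/γ) · sinβ cosφ' / [1 − cos(β − φ')]
    = (4·16.2/18.1) · sin54.8°·cos32.4° / [1 − cos22.4°]
    = 3.580 · 0.6899 / 0.0755 = 32.74 m
FS = H_c / H = 32.74 / 20.2 = 1.621

FS = 1.62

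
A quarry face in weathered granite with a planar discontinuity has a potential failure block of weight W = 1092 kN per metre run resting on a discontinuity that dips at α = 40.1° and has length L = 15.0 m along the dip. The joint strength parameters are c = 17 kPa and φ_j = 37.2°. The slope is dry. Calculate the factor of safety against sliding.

FS = 1.26

Resolving the block weight along and normal to the plane and applying the Mohr–Coulomb strength on the joint:
N' = W cosα = 1092·cos40.1° = 835.3 kN/m
Driving force T = W sinα = 1092·sin40.1° = 703.4 kN/m
Resisting force R = c·L + N'·tanφ_j = 17·15.0 + 835.3·tan37.2° = 255.0 + 634.0 = 889.0 kN/m
FS = R / T = 889.0 / 703.4 = 1.264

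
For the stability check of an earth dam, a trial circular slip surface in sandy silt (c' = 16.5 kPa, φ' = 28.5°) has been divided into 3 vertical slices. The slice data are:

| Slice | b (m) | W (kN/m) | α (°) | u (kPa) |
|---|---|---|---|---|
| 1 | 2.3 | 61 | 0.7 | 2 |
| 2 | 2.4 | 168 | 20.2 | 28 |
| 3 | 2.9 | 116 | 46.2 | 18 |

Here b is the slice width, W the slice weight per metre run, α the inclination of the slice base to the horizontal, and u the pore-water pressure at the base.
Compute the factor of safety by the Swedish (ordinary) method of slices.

FS = 1.61

Ordinary method of slices: FS = Σ[c'·Δl_i + (W_i cosα_i − u_i·Δl_i)·tanφ'] / Σ W_i sinα_i, with Δl_i = b_i / cosα_i.
Slice 1: Δl = 2.3/cos0.7° = 2.300 m; N'_1 = 61·cos0.7° − 2·2.300 = 56.4; c'Δl = 37.95; W sinα = 0.7
Slice 2: Δl = 2.4/cos20.2° = 2.557 m; N'_2 = 168·cos20.2° − 28·2.557 = 86.1; c'Δl = 42.20; W sinα = 58.0
Slice 3: Δl = 2.9/cos46.2° = 4.190 m; N'_3 = 116·cos46.2° − 18·4.190 = 4.9; c'Δl = 69.13; W sinα = 83.7
Σc'Δl = 149.3 kN/m; ΣN' = 147.3 kN/m; ΣW sinα = 142.5 kN/m
Resisting = 149.3 + 147.3·tan28.5° = 149.3 + 80.0 = 229.3 kN/m
FS = 229.3 / 142.5 = 1.609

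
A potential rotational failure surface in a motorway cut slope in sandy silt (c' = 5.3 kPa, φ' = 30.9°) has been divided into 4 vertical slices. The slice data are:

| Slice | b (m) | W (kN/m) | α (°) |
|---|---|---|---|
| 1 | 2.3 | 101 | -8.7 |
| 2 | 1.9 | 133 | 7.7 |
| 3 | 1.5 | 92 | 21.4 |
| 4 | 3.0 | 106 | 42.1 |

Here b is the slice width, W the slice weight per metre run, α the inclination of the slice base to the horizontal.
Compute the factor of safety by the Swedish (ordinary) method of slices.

FS = 2.70

Ordinary method of slices: FS = Σ[c'·Δl_i + (W_i cosα_i)·tanφ'] / Σ W_i sinα_i, with Δl_i = b_i / cosα_i.
Slice 1: Δl = 2.3/cos(-8.7°) = 2.327 m; N'_1 = 101·cos(-8.7°) = 99.8; c'Δl = 12.33; W sinα = -15.3
Slice 2: Δl = 1.9/cos7.7° = 1.917 m; N'_2 = 133·cos7.7° = 131.8; c'Δl = 10.16; W sinα = 17.8
Slice 3: Δl = 1.5/cos21.4° = 1.611 m; N'_3 = 92·cos21.4° = 85.7; c'Δl = 8.54; W sinα = 33.6
Slice 4: Δl = 3.0/cos42.1° = 4.043 m; N'_4 = 106·cos42.1° = 78.6; c'Δl = 21.43; W sinα = 71.1
Σc'Δl = 52.5 kN/m; ΣN' = 395.9 kN/m; ΣW sinα = 107.2 kN/m
Resisting = 52.5 + 395.9·tan30.9° = 52.5 + 237.0 = 289.4 kN/m
FS = 289.4 / 107.2 = 2.700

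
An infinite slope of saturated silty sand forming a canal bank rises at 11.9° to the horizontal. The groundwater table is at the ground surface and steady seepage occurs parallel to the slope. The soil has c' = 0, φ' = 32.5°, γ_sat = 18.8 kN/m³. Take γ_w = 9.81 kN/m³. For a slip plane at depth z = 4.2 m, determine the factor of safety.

FS = 1.45

With seepage parallel to the slope and the water table at the surface, the effective normal stress on the slip plane uses the buoyant unit weight γ' = γ_sat − γ_w while the driving shear stress uses γ_sat:
FS = [c' + γ' z cos²β tanφ'] / [γ_sat z sinβ cosβ]
(For c' = 0 this reduces to FS = (γ'/γ_sat)·tanφ'/tanβ.)
γ' = 18.8 − 9.81 = 8.99 kN/m³
Numerator = 0.0 + 8.99·4.2·cos²11.9°·tan32.5° = 0.0 + 8.99·4.2·0.9575·0.6371 = 23.032 kPa
Denominator = 18.8·4.2·sin11.9°·cos11.9° = 18.8·4.2·0.2062·0.9785 = 15.932 kPa
FS = 23.032 / 15.932 = 1.446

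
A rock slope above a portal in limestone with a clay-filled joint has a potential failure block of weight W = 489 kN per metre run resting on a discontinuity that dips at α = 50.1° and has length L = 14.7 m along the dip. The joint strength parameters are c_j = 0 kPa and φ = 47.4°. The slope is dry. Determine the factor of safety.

FS = 0.91

Resolving the block weight along and normal to the plane and applying the Mohr–Coulomb strength on the joint:
N' = W cosα = 489·cos50.1° = 313.7 kN/m
Driving force T = W sinα = 489·sin50.1° = 375.1 kN/m
Resisting force R = c_j·L + N'·tanφ = 0·14.7 + 313.7·tan47.4° = 0.0 + 341.1 = 341.1 kN/m
FS = R / T = 341.1 / 375.1 = 0.909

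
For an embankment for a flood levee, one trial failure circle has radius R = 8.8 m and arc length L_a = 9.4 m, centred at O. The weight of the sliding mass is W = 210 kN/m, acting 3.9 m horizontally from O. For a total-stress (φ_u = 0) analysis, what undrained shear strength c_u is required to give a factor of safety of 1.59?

c_u = 15.7 kPa

FS = c_u·L_a·R / (W·d), so c_u = FS·W·d / (L_a·R).
c_u = 1.59·210·3.9 / (9.40·8.8) = 1302.2 / 82.72 = 15.74 kPa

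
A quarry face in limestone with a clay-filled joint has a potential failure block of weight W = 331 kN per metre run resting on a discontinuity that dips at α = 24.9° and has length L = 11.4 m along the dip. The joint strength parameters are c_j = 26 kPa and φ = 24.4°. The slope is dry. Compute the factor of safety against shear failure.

Resolving the block weight along and normal to the plane and applying the Mohr–Coulomb strength on the joint:
N' = W cosα = 331·cos24.9° = 300.2 kN/m
Driving force T = W sinα = 331·sin24.9° = 139.4 kN/m
Resisting force R = c_j·L + N'·tanφ = 26·11.4 + 300.2·tan24.4° = 296.4 + 136.2 = 432.6 kN/m
FS = R / T = 432.6 / 139.4 = 3.104

FS = 3.10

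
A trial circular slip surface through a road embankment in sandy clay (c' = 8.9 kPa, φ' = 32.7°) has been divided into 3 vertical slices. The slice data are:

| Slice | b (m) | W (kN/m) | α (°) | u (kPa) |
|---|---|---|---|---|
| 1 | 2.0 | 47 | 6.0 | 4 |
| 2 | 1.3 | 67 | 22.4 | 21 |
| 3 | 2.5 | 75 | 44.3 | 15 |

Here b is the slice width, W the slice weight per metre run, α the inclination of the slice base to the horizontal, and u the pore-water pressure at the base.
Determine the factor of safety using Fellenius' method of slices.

Ordinary method of slices: FS = Σ[c'·Δl_i + (W_i cosα_i − u_i·Δl_i)·tanφ'] / Σ W_i sinα_i, with Δl_i = b_i / cosα_i.
Slice 1: Δl = 2.0/cos6.0° = 2.011 m; N'_1 = 47·cos6.0° − 4·2.011 = 38.7; c'Δl = 17.90; W sinα = 4.9
Slice 2: Δl = 1.3/cos22.4° = 1.406 m; N'_2 = 67·cos22.4° − 21·1.406 = 32.4; c'Δl = 12.51; W sinα = 25.5
Slice 3: Δl = 2.5/cos44.3° = 3.493 m; N'_3 = 75·cos44.3° − 15·3.493 = 1.3; c'Δl = 31.09; W sinα = 52.4
Σc'Δl = 61.5 kN/m; ΣN' = 72.4 kN/m; ΣW sinα = 82.8 kN/m
Resisting = 61.5 + 72.4·tan32.7° = 61.5 + 46.5 = 108.0 kN/m
FS = 108.0 / 82.8 = 1.304

FS = 1.30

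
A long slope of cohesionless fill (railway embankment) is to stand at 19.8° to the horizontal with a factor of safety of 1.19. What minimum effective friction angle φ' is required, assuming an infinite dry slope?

φ' = 23.2°

FS = tanφ'/tanβ ⇒ tanφ' = FS · tanβ = 1.19 · tan19.8° = 0.4284
φ' = arctan(0.4284) = 23.19°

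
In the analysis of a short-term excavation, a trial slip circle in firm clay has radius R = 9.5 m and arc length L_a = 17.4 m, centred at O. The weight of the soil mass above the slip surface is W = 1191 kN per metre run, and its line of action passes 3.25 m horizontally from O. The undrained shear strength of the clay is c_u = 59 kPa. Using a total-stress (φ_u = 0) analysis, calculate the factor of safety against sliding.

FS = 2.52

Taking moments about the centre O, the resisting moment is provided by the undrained shear strength acting along the arc:
M_R = c_u·L_a·R = 59·17.40·9.5 = 9752.7 kN·m/m
M_D = W·d = 1191·3.25 = 3870.8 kN·m/m
FS = M_R / M_D = 9752.7 / 3870.8 = 2.520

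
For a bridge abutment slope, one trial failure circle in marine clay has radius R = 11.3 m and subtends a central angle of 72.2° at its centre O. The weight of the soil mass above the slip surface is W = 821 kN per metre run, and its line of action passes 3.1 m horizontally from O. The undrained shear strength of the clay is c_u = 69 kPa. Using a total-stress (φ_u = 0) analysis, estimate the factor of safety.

FS = 4.36

Taking moments about the centre O, the resisting moment is provided by the undrained shear strength acting along the arc:
Arc length L_a = R·θ = 11.3·(72.2°·π/180) = 11.3·1.2601 = 14.24 m
M_R = c_u·L_a·R = 69·14.24·11.3 = 11102.5 kN·m/m
M_D = W·d = 821·3.1 = 2545.1 kN·m/m
FS = M_R / M_D = 11102.5 / 2545.1 = 4.362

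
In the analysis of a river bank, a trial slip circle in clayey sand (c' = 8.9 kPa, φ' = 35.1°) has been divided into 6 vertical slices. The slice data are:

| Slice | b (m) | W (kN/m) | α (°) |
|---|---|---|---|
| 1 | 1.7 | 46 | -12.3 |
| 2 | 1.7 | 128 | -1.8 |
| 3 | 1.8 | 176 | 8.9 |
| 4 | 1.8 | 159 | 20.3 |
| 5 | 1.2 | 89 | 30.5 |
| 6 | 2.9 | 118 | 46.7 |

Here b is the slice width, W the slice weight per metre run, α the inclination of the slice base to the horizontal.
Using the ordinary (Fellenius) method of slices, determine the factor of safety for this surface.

Ordinary method of slices: FS = Σ[c'·Δl_i + (W_i cosα_i)·tanφ'] / Σ W_i sinα_i, with Δl_i = b_i / cosα_i.
Slice 1: Δl = 1.7/cos(-12.3°) = 1.740 m; N'_1 = 46·cos(-12.3°) = 44.9; c'Δl = 15.49; W sinα = -9.8
Slice 2: Δl = 1.7/cos(-1.8°) = 1.701 m; N'_2 = 128·cos(-1.8°) = 127.9; c'Δl = 15.14; W sinα = -4.0
Slice 3: Δl = 1.8/cos8.9° = 1.822 m; N'_3 = 176·cos8.9° = 173.9; c'Δl = 16.22; W sinα = 27.2
Slice 4: Δl = 1.8/cos20.3° = 1.919 m; N'_4 = 159·cos20.3° = 149.1; c'Δl = 17.08; W sinα = 55.2
Slice 5: Δl = 1.2/cos30.5° = 1.393 m; N'_5 = 89·cos30.5° = 76.7; c'Δl = 12.40; W sinα = 45.2
Slice 6: Δl = 2.9/cos46.7° = 4.229 m; N'_6 = 118·cos46.7° = 80.9; c'Δl = 37.63; W sinα = 85.9
Σc'Δl = 113.9 kN/m; ΣN' = 653.5 kN/m; ΣW sinα = 199.6 kN/m
Resisting = 113.9 + 653.5·tan35.1° = 113.9 + 459.3 = 573.2 kN/m
FS = 573.2 / 199.6 = 2.872

FS = 2.87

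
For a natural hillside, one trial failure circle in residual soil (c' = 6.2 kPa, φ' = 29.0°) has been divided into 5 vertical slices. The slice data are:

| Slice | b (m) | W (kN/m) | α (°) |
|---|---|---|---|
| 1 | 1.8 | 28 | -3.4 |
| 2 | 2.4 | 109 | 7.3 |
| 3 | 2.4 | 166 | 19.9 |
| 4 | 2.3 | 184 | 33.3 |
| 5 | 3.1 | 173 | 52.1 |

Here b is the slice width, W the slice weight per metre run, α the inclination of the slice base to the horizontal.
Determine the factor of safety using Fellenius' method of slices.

Ordinary method of slices: FS = Σ[c'·Δl_i + (W_i cosα_i)·tanφ'] / Σ W_i sinα_i, with Δl_i = b_i / cosα_i.
Slice 1: Δl = 1.8/cos(-3.4°) = 1.803 m; N'_1 = 28·cos(-3.4°) = 28.0; c'Δl = 11.18; W sinα = -1.7
Slice 2: Δl = 2.4/cos7.3° = 2.420 m; N'_2 = 109·cos7.3° = 108.1; c'Δl = 15.00; W sinα = 13.9
Slice 3: Δl = 2.4/cos19.9° = 2.552 m; N'_3 = 166·cos19.9° = 156.1; c'Δl = 15.82; W sinα = 56.5
Slice 4: Δl = 2.3/cos33.3° = 2.752 m; N'_4 = 184·cos33.3° = 153.8; c'Δl = 17.06; W sinα = 101.0
Slice 5: Δl = 3.1/cos52.1° = 5.047 m; N'_5 = 173·cos52.1° = 106.3; c'Δl = 31.29; W sinα = 136.5
Σc'Δl = 90.4 kN/m; ΣN' = 552.2 kN/m; ΣW sinα = 306.2 kN/m
Resisting = 90.4 + 552.2·tan29.0° = 90.4 + 306.1 = 396.5 kN/m
FS = 396.5 / 306.2 = 1.295

FS = 1.29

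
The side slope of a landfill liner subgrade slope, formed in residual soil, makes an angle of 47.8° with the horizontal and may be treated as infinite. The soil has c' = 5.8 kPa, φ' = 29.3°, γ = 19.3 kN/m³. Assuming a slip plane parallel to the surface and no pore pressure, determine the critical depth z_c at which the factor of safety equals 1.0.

z_c = 1.23 m

Setting FS = 1.00 in FS = [c' + γz cos²β tanφ'] / [γz sinβ cosβ] and solving for z:
z = c' / [γ cosβ (FS·sinβ − cosβ·tanφ')]
  = 5.8 / [19.3·cos47.8°·(1.00·sin47.8° − cos47.8°·tan29.3°)]
  = 5.8 / [19.3·0.6717·(1.00·0.7408 − 0.6717·0.5612)]
  = 5.8 / 4.7171 = 1.230 m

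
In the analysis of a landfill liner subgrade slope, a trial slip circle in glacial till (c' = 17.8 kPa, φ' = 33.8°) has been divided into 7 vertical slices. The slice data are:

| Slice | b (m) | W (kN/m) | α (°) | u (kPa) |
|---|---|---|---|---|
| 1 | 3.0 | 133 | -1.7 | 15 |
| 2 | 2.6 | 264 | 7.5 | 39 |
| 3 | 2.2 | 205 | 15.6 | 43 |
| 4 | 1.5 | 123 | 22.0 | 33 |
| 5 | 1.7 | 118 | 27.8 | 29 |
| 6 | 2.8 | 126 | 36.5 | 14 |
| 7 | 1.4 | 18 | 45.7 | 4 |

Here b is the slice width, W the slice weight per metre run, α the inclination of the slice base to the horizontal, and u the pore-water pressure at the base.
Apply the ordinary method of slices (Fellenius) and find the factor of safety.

Ordinary method of slices: FS = Σ[c'·Δl_i + (W_i cosα_i − u_i·Δl_i)·tanφ'] / Σ W_i sinα_i, with Δl_i = b_i / cosα_i.
Slice 1: Δl = 3.0/cos(-1.7°) = 3.001 m; N'_1 = 133·cos(-1.7°) − 15·3.001 = 87.9; c'Δl = 53.42; W sinα = -3.9
Slice 2: Δl = 2.6/cos7.5° = 2.622 m; N'_2 = 264·cos7.5° − 39·2.622 = 159.5; c'Δl = 46.68; W sinα = 34.5
Slice 3: Δl = 2.2/cos15.6° = 2.284 m; N'_3 = 205·cos15.6° − 43·2.284 = 99.2; c'Δl = 40.66; W sinα = 55.1
Slice 4: Δl = 1.5/cos22.0° = 1.618 m; N'_4 = 123·cos22.0° − 33·1.618 = 60.7; c'Δl = 28.80; W sinα = 46.1
Slice 5: Δl = 1.7/cos27.8° = 1.922 m; N'_5 = 118·cos27.8° − 29·1.922 = 48.6; c'Δl = 34.21; W sinα = 55.0
Slice 6: Δl = 2.8/cos36.5° = 3.483 m; N'_6 = 126·cos36.5° − 14·3.483 = 52.5; c'Δl = 62.00; W sinα = 74.9
Slice 7: Δl = 1.4/cos45.7° = 2.005 m; N'_7 = 18·cos45.7° − 4·2.005 = 4.6; c'Δl = 35.68; W sinα = 12.9
Σc'Δl = 301.4 kN/m; ΣN' = 513.0 kN/m; ΣW sinα = 274.6 kN/m
Resisting = 301.4 + 513.0·tan33.8° = 301.4 + 343.4 = 644.9 kN/m
FS = 644.9 / 274.6 = 2.349

FS = 2.35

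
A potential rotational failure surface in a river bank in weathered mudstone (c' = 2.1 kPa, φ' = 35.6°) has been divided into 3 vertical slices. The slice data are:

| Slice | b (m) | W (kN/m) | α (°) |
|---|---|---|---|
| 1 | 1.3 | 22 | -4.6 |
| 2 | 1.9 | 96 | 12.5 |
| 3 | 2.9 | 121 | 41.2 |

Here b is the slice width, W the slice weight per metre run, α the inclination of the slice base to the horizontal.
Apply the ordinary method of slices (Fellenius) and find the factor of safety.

FS = 1.65

Ordinary method of slices: FS = Σ[c'·Δl_i + (W_i cosα_i)·tanφ'] / Σ W_i sinα_i, with Δl_i = b_i / cosα_i.
Slice 1: Δl = 1.3/cos(-4.6°) = 1.304 m; N'_1 = 22·cos(-4.6°) = 21.9; c'Δl = 2.74; W sinα = -1.8
Slice 2: Δl = 1.9/cos12.5° = 1.946 m; N'_2 = 96·cos12.5° = 93.7; c'Δl = 4.09; W sinα = 20.8
Slice 3: Δl = 2.9/cos41.2° = 3.854 m; N'_3 = 121·cos41.2° = 91.0; c'Δl = 8.09; W sinα = 79.7
Σc'Δl = 14.9 kN/m; ΣN' = 206.7 kN/m; ΣW sinα = 98.7 kN/m
Resisting = 14.9 + 206.7·tan35.6° = 14.9 + 148.0 = 162.9 kN/m
FS = 162.9 / 98.7 = 1.650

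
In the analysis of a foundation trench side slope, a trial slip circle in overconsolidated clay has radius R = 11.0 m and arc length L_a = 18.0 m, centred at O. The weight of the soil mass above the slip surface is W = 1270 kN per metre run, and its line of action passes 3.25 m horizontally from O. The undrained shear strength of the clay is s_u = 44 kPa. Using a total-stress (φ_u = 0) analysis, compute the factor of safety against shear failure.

Taking moments about the centre O, the resisting moment is provided by the undrained shear strength acting along the arc:
M_R = s_u·L_a·R = 44·18.00·11.0 = 8712.0 kN·m/m
M_D = W·d = 1270·3.25 = 4127.5 kN·m/m
FS = M_R / M_D = 8712.0 / 4127.5 = 2.111

FS = 2.11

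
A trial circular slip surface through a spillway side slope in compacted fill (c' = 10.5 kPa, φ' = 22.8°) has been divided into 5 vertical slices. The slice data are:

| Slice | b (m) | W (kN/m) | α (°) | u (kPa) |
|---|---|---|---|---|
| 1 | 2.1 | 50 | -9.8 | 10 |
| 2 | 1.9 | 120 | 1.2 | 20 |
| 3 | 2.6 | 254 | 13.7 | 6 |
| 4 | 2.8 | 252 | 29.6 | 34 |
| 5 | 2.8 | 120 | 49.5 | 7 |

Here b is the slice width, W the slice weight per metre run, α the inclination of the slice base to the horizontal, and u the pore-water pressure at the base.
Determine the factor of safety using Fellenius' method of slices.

Ordinary method of slices: FS = Σ[c'·Δl_i + (W_i cosα_i − u_i·Δl_i)·tanφ'] / Σ W_i sinα_i, with Δl_i = b_i / cosα_i.
Slice 1: Δl = 2.1/cos(-9.8°) = 2.131 m; N'_1 = 50·cos(-9.8°) − 10·2.131 = 28.0; c'Δl = 22.38; W sinα = -8.5
Slice 2: Δl = 1.9/cos1.2° = 1.900 m; N'_2 = 120·cos1.2° − 20·1.900 = 82.0; c'Δl = 19.95; W sinα = 2.5
Slice 3: Δl = 2.6/cos13.7° = 2.676 m; N'_3 = 254·cos13.7° − 6·2.676 = 230.7; c'Δl = 28.10; W sinα = 60.2
Slice 4: Δl = 2.8/cos29.6° = 3.220 m; N'_4 = 252·cos29.6° − 34·3.220 = 109.6; c'Δl = 33.81; W sinα = 124.5
Slice 5: Δl = 2.8/cos49.5° = 4.311 m; N'_5 = 120·cos49.5° − 7·4.311 = 47.8; c'Δl = 45.27; W sinα = 91.2
Σc'Δl = 149.5 kN/m; ΣN' = 498.0 kN/m; ΣW sinα = 269.9 kN/m
Resisting = 149.5 + 498.0·tan22.8° = 149.5 + 209.3 = 358.9 kN/m
FS = 358.9 / 269.9 = 1.330

FS = 1.33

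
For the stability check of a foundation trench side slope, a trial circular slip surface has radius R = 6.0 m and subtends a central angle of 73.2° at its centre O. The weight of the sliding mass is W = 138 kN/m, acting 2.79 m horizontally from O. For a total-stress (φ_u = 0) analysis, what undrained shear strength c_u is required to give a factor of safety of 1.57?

FS = c_u·L_a·R / (W·d), so c_u = FS·W·d / (L_a·R).
Arc length L_a = R·θ = 6.0·(73.2°·π/180) = 6.0·1.2776 = 7.67 m
c_u = 1.57·138·2.79 / (7.67·6.0) = 604.5 / 45.99 = 13.14 kPa

c_u = 13.1 kPa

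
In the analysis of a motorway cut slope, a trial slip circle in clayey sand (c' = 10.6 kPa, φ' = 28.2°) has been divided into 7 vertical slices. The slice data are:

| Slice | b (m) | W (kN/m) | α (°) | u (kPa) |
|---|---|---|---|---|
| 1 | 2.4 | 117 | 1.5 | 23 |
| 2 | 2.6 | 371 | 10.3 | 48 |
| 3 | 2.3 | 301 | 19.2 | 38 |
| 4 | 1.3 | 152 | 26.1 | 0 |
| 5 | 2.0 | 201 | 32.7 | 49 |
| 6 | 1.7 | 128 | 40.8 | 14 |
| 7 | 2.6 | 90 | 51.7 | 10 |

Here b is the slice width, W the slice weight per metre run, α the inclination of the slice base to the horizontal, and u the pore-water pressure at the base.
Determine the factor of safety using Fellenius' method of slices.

FS = 1.20

Ordinary method of slices: FS = Σ[c'·Δl_i + (W_i cosα_i − u_i·Δl_i)·tanφ'] / Σ W_i sinα_i, with Δl_i = b_i / cosα_i.
Slice 1: Δl = 2.4/cos1.5° = 2.401 m; N'_1 = 117·cos1.5° − 23·2.401 = 61.7; c'Δl = 25.45; W sinα = 3.1
Slice 2: Δl = 2.6/cos10.3° = 2.643 m; N'_2 = 371·cos10.3° − 48·2.643 = 238.2; c'Δl = 28.01; W sinα = 66.3
Slice 3: Δl = 2.3/cos19.2° = 2.435 m; N'_3 = 301·cos19.2° − 38·2.435 = 191.7; c'Δl = 25.82; W sinα = 99.0
Slice 4: Δl = 1.3/cos26.1° = 1.448 m; N'_4 = 152·cos26.1° − 0·1.448 = 136.5; c'Δl = 15.34; W sinα = 66.9
Slice 5: Δl = 2.0/cos32.7° = 2.377 m; N'_5 = 201·cos32.7° − 49·2.377 = 52.7; c'Δl = 25.19; W sinα = 108.6
Slice 6: Δl = 1.7/cos40.8° = 2.246 m; N'_6 = 128·cos40.8° − 14·2.246 = 65.5; c'Δl = 23.80; W sinα = 83.6
Slice 7: Δl = 2.6/cos51.7° = 4.195 m; N'_7 = 90·cos51.7° − 10·4.195 = 13.8; c'Δl = 44.47; W sinα = 70.6
Σc'Δl = 188.1 kN/m; ΣN' = 760.1 kN/m; ΣW sinα = 498.1 kN/m
Resisting = 188.1 + 760.1·tan28.2° = 188.1 + 407.6 = 595.6 kN/m
FS = 595.6 / 498.1 = 1.196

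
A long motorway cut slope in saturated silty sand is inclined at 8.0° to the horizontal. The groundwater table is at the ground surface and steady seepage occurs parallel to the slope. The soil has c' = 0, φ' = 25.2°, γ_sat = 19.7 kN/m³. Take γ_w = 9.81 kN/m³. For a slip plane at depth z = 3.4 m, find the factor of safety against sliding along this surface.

With seepage parallel to the slope and the water table at the surface, the effective normal stress on the slip plane uses the buoyant unit weight γ' = γ_sat − γ_w while the driving shear stress uses γ_sat:
FS = [c' + γ' z cos²β tanφ'] / [γ_sat z sinβ cosβ]
(For c' = 0 this reduces to FS = (γ'/γ_sat)·tanφ'/tanβ.)
γ' = 19.7 − 9.81 = 9.89 kN/m³
Numerator = 0.0 + 9.89·3.4·cos²8.0°·tan25.2° = 0.0 + 9.89·3.4·0.9806·0.4706 = 15.517 kPa
Denominator = 19.7·3.4·sin8.0°·cos8.0° = 19.7·3.4·0.1392·0.9903 = 9.231 kPa
FS = 15.517 / 9.231 = 1.681

FS = 1.68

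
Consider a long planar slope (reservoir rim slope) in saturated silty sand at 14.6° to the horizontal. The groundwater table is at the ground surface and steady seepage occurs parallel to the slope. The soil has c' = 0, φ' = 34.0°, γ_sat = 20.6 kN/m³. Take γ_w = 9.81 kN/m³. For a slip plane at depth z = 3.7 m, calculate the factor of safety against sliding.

With seepage parallel to the slope and the water table at the surface, the effective normal stress on the slip plane uses the buoyant unit weight γ' = γ_sat − γ_w while the driving shear stress uses γ_sat:
FS = [c' + γ' z cos²β tanφ'] / [γ_sat z sinβ cosβ]
(For c' = 0 this reduces to FS = (γ'/γ_sat)·tanφ'/tanβ.)
γ' = 20.6 − 9.81 = 10.79 kN/m³
Numerator = 0.0 + 10.79·3.7·cos²14.6°·tan34.0° = 0.0 + 10.79·3.7·0.9365·0.6745 = 25.217 kPa
Denominator = 20.6·3.7·sin14.6°·cos14.6° = 20.6·3.7·0.2521·0.9677 = 18.592 kPa
FS = 25.217 / 18.592 = 1.356

FS = 1.36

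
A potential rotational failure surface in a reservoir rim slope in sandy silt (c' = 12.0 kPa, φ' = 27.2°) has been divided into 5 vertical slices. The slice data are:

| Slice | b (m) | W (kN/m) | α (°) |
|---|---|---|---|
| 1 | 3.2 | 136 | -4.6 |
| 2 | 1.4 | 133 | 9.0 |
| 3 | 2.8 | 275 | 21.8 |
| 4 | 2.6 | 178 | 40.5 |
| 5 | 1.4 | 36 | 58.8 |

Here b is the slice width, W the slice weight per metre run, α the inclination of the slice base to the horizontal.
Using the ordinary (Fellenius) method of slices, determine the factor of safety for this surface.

FS = 1.98

Ordinary method of slices: FS = Σ[c'·Δl_i + (W_i cosα_i)·tanφ'] / Σ W_i sinα_i, with Δl_i = b_i / cosα_i.
Slice 1: Δl = 3.2/cos(-4.6°) = 3.210 m; N'_1 = 136·cos(-4.6°) = 135.6; c'Δl = 38.52; W sinα = -10.9
Slice 2: Δl = 1.4/cos9.0° = 1.417 m; N'_2 = 133·cos9.0° = 131.4; c'Δl = 17.01; W sinα = 20.8
Slice 3: Δl = 2.8/cos21.8° = 3.016 m; N'_3 = 275·cos21.8° = 255.3; c'Δl = 36.19; W sinα = 102.1
Slice 4: Δl = 2.6/cos40.5° = 3.419 m; N'_4 = 178·cos40.5° = 135.4; c'Δl = 41.03; W sinα = 115.6
Slice 5: Δl = 1.4/cos58.8° = 2.703 m; N'_5 = 36·cos58.8° = 18.6; c'Δl = 32.43; W sinα = 30.8
Σc'Δl = 165.2 kN/m; ΣN' = 676.3 kN/m; ΣW sinα = 258.4 kN/m
Resisting = 165.2 + 676.3·tan27.2° = 165.2 + 347.6 = 512.7 kN/m
FS = 512.7 / 258.4 = 1.984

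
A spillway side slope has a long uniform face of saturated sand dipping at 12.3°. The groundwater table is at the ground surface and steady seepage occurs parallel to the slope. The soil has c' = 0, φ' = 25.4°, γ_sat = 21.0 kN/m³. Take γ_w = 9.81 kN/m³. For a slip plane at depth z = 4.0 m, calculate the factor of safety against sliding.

FS = 1.16

With seepage parallel to the slope and the water table at the surface, the effective normal stress on the slip plane uses the buoyant unit weight γ' = γ_sat − γ_w while the driving shear stress uses γ_sat:
FS = [c' + γ' z cos²β tanφ'] / [γ_sat z sinβ cosβ]
(For c' = 0 this reduces to FS = (γ'/γ_sat)·tanφ'/tanβ.)
γ' = 21.0 − 9.81 = 11.19 kN/m³
Numerator = 0.0 + 11.19·4.0·cos²12.3°·tan25.4° = 0.0 + 11.19·4.0·0.9546·0.4748 = 20.289 kPa
Denominator = 21.0·4.0·sin12.3°·cos12.3° = 21.0·4.0·0.2130·0.9770 = 17.484 kPa
FS = 20.289 / 17.484 = 1.160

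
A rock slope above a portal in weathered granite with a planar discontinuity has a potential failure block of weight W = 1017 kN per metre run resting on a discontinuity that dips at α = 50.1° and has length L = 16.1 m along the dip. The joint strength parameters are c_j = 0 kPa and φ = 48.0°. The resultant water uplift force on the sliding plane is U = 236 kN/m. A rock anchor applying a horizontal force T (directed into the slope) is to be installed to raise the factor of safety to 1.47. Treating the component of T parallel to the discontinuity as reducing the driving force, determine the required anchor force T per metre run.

T = 381 kN/m

Resolving forces along and normal to the sliding plane, with the horizontal anchor force T adding T·sinα to the effective normal force and T·cosα acting up the plane against the driving force:
FS = [c_jL + (W cosα − U + T sinα) tanφ] / [W sinα − T cosα]
Without the anchor: N' = 416.4 kN/m, driving T_d = 780.2 kN/m, resisting R = 0·16.1 + 416.4·tan48.0° = 462.4 kN/m, FS = 0.59.
Setting FS = 1.47 and solving for T:
1.47·(780.2 − T cos50.1°) = 462.4 + T sin50.1°·tan48.0°
T·(sin50.1°·tan48.0° + 1.47·cos50.1°) = 1.47·780.2 − 462.4
T·(0.7672·1.1106 + 1.47·0.6414) = 1146.9 − 462.4 = 684.5
T·1.7950 = 684.5
T = 381.3 kN/m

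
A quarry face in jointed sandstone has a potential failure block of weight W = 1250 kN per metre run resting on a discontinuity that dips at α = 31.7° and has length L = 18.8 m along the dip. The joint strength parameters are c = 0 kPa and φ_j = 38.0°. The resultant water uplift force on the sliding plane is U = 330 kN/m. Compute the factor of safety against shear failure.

Resolving the block weight along and normal to the plane and applying the Mohr–Coulomb strength on the joint:
N' = W cosα − U = 1250·cos31.7° − 330 = 733.5 kN/m
Driving force T = W sinα = 1250·sin31.7° = 656.8 kN/m
Resisting force R = c·L + N'·tanφ_j = 0·18.8 + 733.5·tan38.0° = 0.0 + 573.1 = 573.1 kN/m
FS = R / T = 573.1 / 656.8 = 0.872

FS = 0.87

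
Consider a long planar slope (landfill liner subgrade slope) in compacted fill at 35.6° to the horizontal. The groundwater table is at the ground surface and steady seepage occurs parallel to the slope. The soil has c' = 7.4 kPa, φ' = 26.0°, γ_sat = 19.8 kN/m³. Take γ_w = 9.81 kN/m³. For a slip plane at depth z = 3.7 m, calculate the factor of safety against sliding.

With seepage parallel to the slope and the water table at the surface, the effective normal stress on the slip plane uses the buoyant unit weight γ' = γ_sat − γ_w while the driving shear stress uses γ_sat:
FS = [c' + γ' z cos²β tanφ'] / [γ_sat z sinβ cosβ]
γ' = 19.8 − 9.81 = 9.99 kN/m³
Numerator = 7.4 + 9.99·3.7·cos²35.6°·tan26.0° = 7.4 + 9.99·3.7·0.6611·0.4877 = 19.319 kPa
Denominator = 19.8·3.7·sin35.6°·cos35.6° = 19.8·3.7·0.5821·0.8131 = 34.676 kPa
FS = 19.319 / 34.676 = 0.557

FS = 0.56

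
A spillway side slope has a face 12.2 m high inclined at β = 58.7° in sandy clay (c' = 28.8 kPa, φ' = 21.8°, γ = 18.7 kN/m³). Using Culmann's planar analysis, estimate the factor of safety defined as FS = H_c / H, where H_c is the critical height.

H_c = (4c'/γ) · sinβ cosφ' / [1 − cos(β − φ')]
    = (4·28.8/18.7) · sin58.7°·cos21.8° / [1 − cos36.9°]
    = 6.160 · 0.7934 / 0.2003 = 24.40 m
FS = H_c / H = 24.40 / 12.2 = 2.000

FS = 2.00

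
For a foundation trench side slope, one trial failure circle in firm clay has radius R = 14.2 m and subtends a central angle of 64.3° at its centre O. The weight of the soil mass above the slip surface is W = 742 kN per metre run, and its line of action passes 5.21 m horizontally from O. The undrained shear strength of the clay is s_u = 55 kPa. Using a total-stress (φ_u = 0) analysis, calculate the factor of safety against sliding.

Taking moments about the centre O, the resisting moment is provided by the undrained shear strength acting along the arc:
Arc length L_a = R·θ = 14.2·(64.3°·π/180) = 14.2·1.1222 = 15.94 m
M_R = s_u·L_a·R = 55·15.94·14.2 = 12445.9 kN·m/m
M_D = W·d = 742·5.21 = 3865.8 kN·m/m
FS = M_R / M_D = 12445.9 / 3865.8 = 3.219

FS = 3.22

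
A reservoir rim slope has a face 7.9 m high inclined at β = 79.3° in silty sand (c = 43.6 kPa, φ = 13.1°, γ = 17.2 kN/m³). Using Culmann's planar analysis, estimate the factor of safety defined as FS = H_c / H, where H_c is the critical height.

H_c = (4c/γ) · sinβ cosφ / [1 − cos(β − φ)]
    = (4·43.6/17.2) · sin79.3°·cos13.1° / [1 − cos66.2°]
    = 10.140 · 0.9570 / 0.5965 = 16.27 m
FS = H_c / H = 16.27 / 7.9 = 2.059

FS = 2.06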